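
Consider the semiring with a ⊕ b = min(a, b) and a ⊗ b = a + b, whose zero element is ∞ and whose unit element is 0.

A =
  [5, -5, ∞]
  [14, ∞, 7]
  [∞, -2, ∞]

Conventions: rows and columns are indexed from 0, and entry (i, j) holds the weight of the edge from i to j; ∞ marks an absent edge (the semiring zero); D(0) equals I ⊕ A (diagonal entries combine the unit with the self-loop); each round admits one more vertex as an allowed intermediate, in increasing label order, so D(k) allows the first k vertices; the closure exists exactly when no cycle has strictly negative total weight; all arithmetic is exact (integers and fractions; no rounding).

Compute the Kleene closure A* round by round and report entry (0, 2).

D(0):
  [0, -5, ∞]
  [14, 0, 7]
  [∞, -2, 0]
D(1):
  [0, -5, ∞]
  [14, 0, 7]
  [∞, -2, 0]
D(2):
  [0, -5, 2]
  [14, 0, 7]
  [12, -2, 0]
D(3):
  [0, -5, 2]
  [14, 0, 7]
  [12, -2, 0]
Answer: A*[0][2] = 2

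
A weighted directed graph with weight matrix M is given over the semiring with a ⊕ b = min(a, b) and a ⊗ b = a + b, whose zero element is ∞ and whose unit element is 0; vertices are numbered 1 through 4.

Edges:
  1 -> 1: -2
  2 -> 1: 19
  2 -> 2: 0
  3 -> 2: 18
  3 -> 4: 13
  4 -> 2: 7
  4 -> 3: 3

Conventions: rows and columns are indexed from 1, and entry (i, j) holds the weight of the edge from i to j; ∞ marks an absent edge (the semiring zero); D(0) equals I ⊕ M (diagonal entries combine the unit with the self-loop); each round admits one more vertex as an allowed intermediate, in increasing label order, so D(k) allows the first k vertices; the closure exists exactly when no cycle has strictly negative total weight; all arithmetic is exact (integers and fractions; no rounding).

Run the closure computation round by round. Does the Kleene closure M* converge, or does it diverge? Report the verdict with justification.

Detection: at round 0, diagonal entry (1, 1) turns strictly negative.
Key observation: the cycle 1->1 has total weight (-2), which is strictly negative.
Answer: DIVERGES — negative cycle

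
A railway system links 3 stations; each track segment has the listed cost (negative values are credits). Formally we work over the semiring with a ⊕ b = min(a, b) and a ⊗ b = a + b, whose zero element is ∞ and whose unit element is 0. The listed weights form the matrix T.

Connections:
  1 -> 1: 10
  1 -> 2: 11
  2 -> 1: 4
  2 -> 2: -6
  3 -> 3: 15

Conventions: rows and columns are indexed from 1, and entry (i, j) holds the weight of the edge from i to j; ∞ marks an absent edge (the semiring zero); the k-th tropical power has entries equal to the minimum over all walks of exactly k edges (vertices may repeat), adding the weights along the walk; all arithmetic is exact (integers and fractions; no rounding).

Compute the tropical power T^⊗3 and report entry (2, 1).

T^⊗2:
  [15, 5, ∞]
  [-2, -12, ∞]
  [∞, ∞, 30]
T^⊗3:
  [9, -1, ∞]
  [-8, -18, ∞]
  [∞, ∞, 45]
Key observation: the optimum is the walk 2->2->2->1, with weight (-6) + (-6) + 4 = -8.
Optimal value attained by: walk 2->2->2->1.
Answer: (T^⊗3)[2][1] = -8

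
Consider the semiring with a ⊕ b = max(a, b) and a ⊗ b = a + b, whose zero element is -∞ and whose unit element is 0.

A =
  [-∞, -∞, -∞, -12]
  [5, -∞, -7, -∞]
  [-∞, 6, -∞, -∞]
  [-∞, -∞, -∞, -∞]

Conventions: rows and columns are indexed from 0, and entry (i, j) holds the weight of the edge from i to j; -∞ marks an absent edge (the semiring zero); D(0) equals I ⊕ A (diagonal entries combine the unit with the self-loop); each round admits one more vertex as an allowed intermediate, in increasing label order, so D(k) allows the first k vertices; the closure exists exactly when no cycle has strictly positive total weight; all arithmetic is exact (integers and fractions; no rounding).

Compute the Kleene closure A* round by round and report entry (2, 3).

D(0):
  [0, -∞, -∞, -12]
  [5, 0, -7, -∞]
  [-∞, 6, 0, -∞]
  [-∞, -∞, -∞, 0]
D(1):
  [0, -∞, -∞, -12]
  [5, 0, -7, -7]
  [-∞, 6, 0, -∞]
  [-∞, -∞, -∞, 0]
D(2):
  [0, -∞, -∞, -12]
  [5, 0, -7, -7]
  [11, 6, 0, -1]
  [-∞, -∞, -∞, 0]
D(3):
  [0, -∞, -∞, -12]
  [5, 0, -7, -7]
  [11, 6, 0, -1]
  [-∞, -∞, -∞, 0]
D(4):
  [0, -∞, -∞, -12]
  [5, 0, -7, -7]
  [11, 6, 0, -1]
  [-∞, -∞, -∞, 0]
Answer: A*[2][3] = -1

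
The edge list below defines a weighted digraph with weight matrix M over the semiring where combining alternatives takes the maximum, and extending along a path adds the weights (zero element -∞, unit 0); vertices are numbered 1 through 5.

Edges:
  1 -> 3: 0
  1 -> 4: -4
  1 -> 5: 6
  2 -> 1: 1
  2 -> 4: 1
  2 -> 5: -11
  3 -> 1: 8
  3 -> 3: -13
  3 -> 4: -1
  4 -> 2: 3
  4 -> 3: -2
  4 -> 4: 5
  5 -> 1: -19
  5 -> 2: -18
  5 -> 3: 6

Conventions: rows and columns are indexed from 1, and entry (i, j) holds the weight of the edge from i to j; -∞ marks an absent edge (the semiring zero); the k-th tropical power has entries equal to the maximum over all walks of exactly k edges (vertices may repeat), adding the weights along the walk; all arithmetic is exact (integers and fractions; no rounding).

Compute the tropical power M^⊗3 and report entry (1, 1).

M^⊗2:
  [8, -1, 12, 1, -∞]
  [-30, 4, 1, 6, 7]
  [-5, 2, 8, 4, 14]
  [6, 8, 3, 10, -8]
  [14, -∞, -7, 5, -13]
M^⊗3:
  [20, 4, 8, 11, 14]
  [9, 9, 13, 11, -7]
  [16, 7, 20, 9, 1]
  [11, 13, 8, 15, 12]
  [1, 8, 14, 10, 20]
Key observation: the optimum is the walk 1->5->3->1, with weight 6 + 6 + 8 = 20.
Optimal value attained by: walk 1->5->3->1.
Answer: (M^⊗3)[1][1] = 20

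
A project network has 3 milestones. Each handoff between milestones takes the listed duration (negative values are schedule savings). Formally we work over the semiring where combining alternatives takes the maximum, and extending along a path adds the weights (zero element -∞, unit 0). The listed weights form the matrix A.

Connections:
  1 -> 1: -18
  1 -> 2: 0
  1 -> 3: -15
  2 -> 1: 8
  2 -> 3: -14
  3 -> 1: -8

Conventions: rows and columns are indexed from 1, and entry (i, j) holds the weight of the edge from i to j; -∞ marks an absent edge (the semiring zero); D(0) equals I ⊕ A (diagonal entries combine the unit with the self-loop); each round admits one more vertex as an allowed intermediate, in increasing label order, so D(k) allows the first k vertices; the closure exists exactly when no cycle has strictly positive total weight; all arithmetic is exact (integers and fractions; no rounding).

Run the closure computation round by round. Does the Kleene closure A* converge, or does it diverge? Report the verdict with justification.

D(0):
  [0, 0, -15]
  [8, 0, -14]
  [-8, -∞, 0]
Detection: at round 1, diagonal entry (2, 2) turns strictly positive.
Key observation: the cycle 2->1->2 has total weight 8 + 0, which is strictly positive.
Answer: DIVERGES — positive cycle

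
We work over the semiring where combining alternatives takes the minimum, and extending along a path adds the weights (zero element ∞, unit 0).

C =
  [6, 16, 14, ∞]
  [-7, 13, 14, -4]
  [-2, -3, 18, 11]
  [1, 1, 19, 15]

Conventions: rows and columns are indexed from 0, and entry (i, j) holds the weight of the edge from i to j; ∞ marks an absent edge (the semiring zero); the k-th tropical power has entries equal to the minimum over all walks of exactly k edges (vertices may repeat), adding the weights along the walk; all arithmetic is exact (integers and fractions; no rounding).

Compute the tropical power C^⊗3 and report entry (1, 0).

C^⊗2:
  [9, 11, 20, 12]
  [-3, -3, 7, 9]
  [-10, 10, 11, -7]
  [-6, 14, 15, -3]
C^⊗3:
  [4, 13, 23, 7]
  [-10, 4, 11, -7]
  [-6, -6, 4, 6]
  [-2, -2, 8, 10]
Key observation: the optimum is the walk 1->3->1->0, with weight (-4) + 1 + (-7) = -10.
Optimal value attained by: walk 1->3->1->0.
Answer: (C^⊗3)[1][0] = -10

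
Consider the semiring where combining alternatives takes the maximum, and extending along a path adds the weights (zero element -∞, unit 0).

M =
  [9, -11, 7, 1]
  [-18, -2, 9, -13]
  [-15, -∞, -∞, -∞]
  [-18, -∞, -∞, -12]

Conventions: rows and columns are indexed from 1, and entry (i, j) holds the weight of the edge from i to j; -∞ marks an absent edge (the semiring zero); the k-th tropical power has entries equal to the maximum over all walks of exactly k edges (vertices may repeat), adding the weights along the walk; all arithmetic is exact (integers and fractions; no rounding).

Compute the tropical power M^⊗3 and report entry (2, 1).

M^⊗2:
  [18, -2, 16, 10]
  [-6, -4, 7, -15]
  [-6, -26, -8, -14]
  [-9, -29, -11, -17]
M^⊗3:
  [27, 7, 25, 19]
  [3, -6, 5, -5]
  [3, -17, 1, -5]
  [0, -20, -2, -8]
Key observation: the optimum is the walk 2->3->1->1, with weight 9 + (-15) + 9 = 3.
Optimal value attained by: walk 2->3->1->1.
Answer: (M^⊗3)[2][1] = 3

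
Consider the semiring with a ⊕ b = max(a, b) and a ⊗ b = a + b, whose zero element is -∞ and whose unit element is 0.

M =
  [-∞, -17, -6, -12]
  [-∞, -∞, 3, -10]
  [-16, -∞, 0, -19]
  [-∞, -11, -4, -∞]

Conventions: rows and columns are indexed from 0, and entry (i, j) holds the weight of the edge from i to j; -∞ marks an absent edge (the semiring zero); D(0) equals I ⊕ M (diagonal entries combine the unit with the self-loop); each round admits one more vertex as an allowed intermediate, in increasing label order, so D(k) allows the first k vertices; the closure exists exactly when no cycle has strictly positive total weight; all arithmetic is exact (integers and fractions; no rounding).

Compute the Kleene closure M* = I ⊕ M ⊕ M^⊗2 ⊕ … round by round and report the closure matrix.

D(0):
  [0, -17, -6, -12]
  [-∞, 0, 3, -10]
  [-16, -∞, 0, -19]
  [-∞, -11, -4, 0]
D(1):
  [0, -17, -6, -12]
  [-∞, 0, 3, -10]
  [-16, -33, 0, -19]
  [-∞, -11, -4, 0]
D(2):
  [0, -17, -6, -12]
  [-∞, 0, 3, -10]
  [-16, -33, 0, -19]
  [-∞, -11, -4, 0]
D(3):
  [0, -17, -6, -12]
  [-13, 0, 3, -10]
  [-16, -33, 0, -19]
  [-20, -11, -4, 0]
D(4):
  [0, -17, -6, -12]
  [-13, 0, 3, -10]
  [-16, -30, 0, -19]
  [-20, -11, -4, 0]
Answer: M* = [[0, -17, -6, -12], [-13, 0, 3, -10], [-16, -30, 0, -19], [-20, -11, -4, 0]]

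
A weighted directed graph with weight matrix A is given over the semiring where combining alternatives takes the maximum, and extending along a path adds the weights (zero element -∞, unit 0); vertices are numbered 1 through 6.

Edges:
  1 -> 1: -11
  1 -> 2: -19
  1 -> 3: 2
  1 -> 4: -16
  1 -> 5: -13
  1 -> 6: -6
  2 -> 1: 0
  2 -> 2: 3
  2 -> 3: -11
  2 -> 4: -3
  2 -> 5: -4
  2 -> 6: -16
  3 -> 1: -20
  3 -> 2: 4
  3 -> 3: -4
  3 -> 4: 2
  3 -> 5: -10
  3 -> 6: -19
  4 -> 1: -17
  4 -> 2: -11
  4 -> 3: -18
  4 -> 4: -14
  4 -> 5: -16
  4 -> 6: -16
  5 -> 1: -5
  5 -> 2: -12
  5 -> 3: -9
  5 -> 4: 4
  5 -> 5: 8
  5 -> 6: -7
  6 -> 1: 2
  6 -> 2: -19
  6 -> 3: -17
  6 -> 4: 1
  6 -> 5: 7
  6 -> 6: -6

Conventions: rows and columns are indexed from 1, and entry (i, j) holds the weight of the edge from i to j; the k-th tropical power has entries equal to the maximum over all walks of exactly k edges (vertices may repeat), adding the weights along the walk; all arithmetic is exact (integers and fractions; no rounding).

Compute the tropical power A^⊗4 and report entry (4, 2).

A^⊗2:
  [-4, 6, -2, 4, 1, -12]
  [3, 6, 2, 0, 4, -6]
  [4, 7, -7, 1, 0, -12]
  [-11, -8, -15, -12, -8, -22]
  [3, -4, -1, 12, 16, 1]
  [2, -5, 4, 11, 15, 0]
A^⊗3:
  [6, 9, -2, 5, 9, -6]
  [6, 9, 5, 8, 12, -3]
  [7, 10, 6, 4, 8, -2]
  [-8, -5, -9, -4, 0, -15]
  [11, 4, 7, 20, 24, 9]
  [10, 8, 6, 19, 23, 8]
A^⊗4:
  [9, 12, 8, 13, 17, 2]
  [9, 12, 8, 16, 20, 5]
  [10, 13, 9, 12, 16, 1]
  [-5, -2, -6, 4, 8, -7]
  [19, 12, 15, 28, 32, 17]
  [18, 11, 14, 27, 31, 16]
Key observation: the optimum is the walk 4->2->2->2->2, with weight (-11) + 3 + 3 + 3 = -2.
Optimal value attained by: walk 4->2->2->2->2.
Answer: (A^⊗4)[4][2] = -2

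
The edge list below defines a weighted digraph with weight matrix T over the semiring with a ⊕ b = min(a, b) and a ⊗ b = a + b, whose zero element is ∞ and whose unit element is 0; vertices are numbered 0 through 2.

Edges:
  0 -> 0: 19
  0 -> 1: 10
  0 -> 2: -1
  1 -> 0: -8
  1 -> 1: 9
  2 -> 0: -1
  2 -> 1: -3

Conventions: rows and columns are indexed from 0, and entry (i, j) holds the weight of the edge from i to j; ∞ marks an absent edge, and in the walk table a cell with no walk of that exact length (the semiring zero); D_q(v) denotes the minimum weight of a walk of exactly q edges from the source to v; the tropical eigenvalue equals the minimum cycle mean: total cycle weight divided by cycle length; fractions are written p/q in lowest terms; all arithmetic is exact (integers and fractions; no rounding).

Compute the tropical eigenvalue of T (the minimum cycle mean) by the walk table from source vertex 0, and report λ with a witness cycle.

q=0: [0, ∞, ∞]
q=1: [19, 10, -1]
q=2: [-2, -4, 18]
q=3: [-12, 5, -3]
Optimal cycle mean attained by: cycle 0->2->1->0, total (-1) + (-3) + (-8), length 3.
Answer: λ = -4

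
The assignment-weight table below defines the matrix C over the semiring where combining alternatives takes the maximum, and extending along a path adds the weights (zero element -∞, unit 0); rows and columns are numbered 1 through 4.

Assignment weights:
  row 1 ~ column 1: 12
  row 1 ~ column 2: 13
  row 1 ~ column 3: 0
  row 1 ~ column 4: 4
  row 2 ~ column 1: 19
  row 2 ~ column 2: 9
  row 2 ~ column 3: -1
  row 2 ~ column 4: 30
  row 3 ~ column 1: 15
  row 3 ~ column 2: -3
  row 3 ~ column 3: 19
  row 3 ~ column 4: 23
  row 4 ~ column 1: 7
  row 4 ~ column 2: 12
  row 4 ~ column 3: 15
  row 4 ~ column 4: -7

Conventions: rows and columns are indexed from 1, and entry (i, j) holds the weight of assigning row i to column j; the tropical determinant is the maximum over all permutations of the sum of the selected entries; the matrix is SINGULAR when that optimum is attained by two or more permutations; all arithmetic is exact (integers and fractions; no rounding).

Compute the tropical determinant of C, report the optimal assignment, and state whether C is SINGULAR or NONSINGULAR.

σ = (1, 2, 3, 4): 12 + 9 + 19 + (-7) = 33
σ = (1, 2, 4, 3): 12 + 9 + 23 + 15 = 59
σ = (1, 3, 2, 4): 12 + (-1) + (-3) + (-7) = 1
σ = (1, 3, 4, 2): 12 + (-1) + 23 + 12 = 46
σ = (1, 4, 2, 3): 12 + 30 + (-3) + 15 = 54
σ = (1, 4, 3, 2): 12 + 30 + 19 + 12 = 73
σ = (2, 1, 3, 4): 13 + 19 + 19 + (-7) = 44
σ = (2, 1, 4, 3): 13 + 19 + 23 + 15 = 70
σ = (2, 3, 1, 4): 13 + (-1) + 15 + (-7) = 20
σ = (2, 3, 4, 1): 13 + (-1) + 23 + 7 = 42
σ = (2, 4, 1, 3): 13 + 30 + 15 + 15 = 73
σ = (2, 4, 3, 1): 13 + 30 + 19 + 7 = 69
σ = (3, 1, 2, 4): 0 + 19 + (-3) + (-7) = 9
σ = (3, 1, 4, 2): 0 + 19 + 23 + 12 = 54
σ = (3, 2, 1, 4): 0 + 9 + 15 + (-7) = 17
σ = (3, 2, 4, 1): 0 + 9 + 23 + 7 = 39
σ = (3, 4, 1, 2): 0 + 30 + 15 + 12 = 57
σ = (3, 4, 2, 1): 0 + 30 + (-3) + 7 = 34
σ = (4, 1, 2, 3): 4 + 19 + (-3) + 15 = 35
σ = (4, 1, 3, 2): 4 + 19 + 19 + 12 = 54
σ = (4, 2, 1, 3): 4 + 9 + 15 + 15 = 43
σ = (4, 2, 3, 1): 4 + 9 + 19 + 7 = 39
σ = (4, 3, 1, 2): 4 + (-1) + 15 + 12 = 30
σ = (4, 3, 2, 1): 4 + (-1) + (-3) + 7 = 7
Optimal value attained by: σ = (1, 4, 3, 2).
Answer: det⊕(C) = 73; verdict: SINGULAR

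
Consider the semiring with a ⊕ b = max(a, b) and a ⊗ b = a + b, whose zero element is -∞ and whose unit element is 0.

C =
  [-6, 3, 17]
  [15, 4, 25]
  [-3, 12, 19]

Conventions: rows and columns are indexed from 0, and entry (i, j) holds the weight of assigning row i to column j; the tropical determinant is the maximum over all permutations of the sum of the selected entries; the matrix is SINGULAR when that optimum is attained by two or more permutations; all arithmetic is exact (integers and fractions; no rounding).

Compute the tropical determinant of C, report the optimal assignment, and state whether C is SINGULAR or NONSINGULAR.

σ = (0, 1, 2): (-6) + 4 + 19 = 17
σ = (0, 2, 1): (-6) + 25 + 12 = 31
σ = (1, 0, 2): 3 + 15 + 19 = 37
σ = (1, 2, 0): 3 + 25 + (-3) = 25
σ = (2, 0, 1): 17 + 15 + 12 = 44
σ = (2, 1, 0): 17 + 4 + (-3) = 18
Optimal value attained by: σ = (2, 0, 1).
Answer: det⊕(C) = 44; verdict: NONSINGULAR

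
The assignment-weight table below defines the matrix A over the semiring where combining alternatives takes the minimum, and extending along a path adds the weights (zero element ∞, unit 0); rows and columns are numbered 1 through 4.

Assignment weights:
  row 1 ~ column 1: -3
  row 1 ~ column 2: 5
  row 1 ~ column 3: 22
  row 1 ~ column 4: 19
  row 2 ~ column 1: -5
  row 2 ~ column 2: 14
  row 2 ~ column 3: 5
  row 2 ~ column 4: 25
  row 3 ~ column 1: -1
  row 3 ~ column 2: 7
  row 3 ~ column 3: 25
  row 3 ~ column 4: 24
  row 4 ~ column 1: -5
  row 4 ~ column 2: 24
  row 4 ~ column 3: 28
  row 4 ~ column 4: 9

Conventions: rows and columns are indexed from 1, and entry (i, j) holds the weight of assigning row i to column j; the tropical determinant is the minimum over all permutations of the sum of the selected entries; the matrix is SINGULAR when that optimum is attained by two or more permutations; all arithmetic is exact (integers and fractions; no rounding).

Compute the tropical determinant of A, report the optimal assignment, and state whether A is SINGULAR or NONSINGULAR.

σ = (1, 2, 3, 4): (-3) + 14 + 25 + 9 = 45
σ = (1, 2, 4, 3): (-3) + 14 + 24 + 28 = 63
σ = (1, 3, 2, 4): (-3) + 5 + 7 + 9 = 18
σ = (1, 3, 4, 2): (-3) + 5 + 24 + 24 = 50
σ = (1, 4, 2, 3): (-3) + 25 + 7 + 28 = 57
σ = (1, 4, 3, 2): (-3) + 25 + 25 + 24 = 71
σ = (2, 1, 3, 4): 5 + (-5) + 25 + 9 = 34
σ = (2, 1, 4, 3): 5 + (-5) + 24 + 28 = 52
σ = (2, 3, 1, 4): 5 + 5 + (-1) + 9 = 18
σ = (2, 3, 4, 1): 5 + 5 + 24 + (-5) = 29
σ = (2, 4, 1, 3): 5 + 25 + (-1) + 28 = 57
σ = (2, 4, 3, 1): 5 + 25 + 25 + (-5) = 50
σ = (3, 1, 2, 4): 22 + (-5) + 7 + 9 = 33
σ = (3, 1, 4, 2): 22 + (-5) + 24 + 24 = 65
σ = (3, 2, 1, 4): 22 + 14 + (-1) + 9 = 44
σ = (3, 2, 4, 1): 22 + 14 + 24 + (-5) = 55
σ = (3, 4, 1, 2): 22 + 25 + (-1) + 24 = 70
σ = (3, 4, 2, 1): 22 + 25 + 7 + (-5) = 49
σ = (4, 1, 2, 3): 19 + (-5) + 7 + 28 = 49
σ = (4, 1, 3, 2): 19 + (-5) + 25 + 24 = 63
σ = (4, 2, 1, 3): 19 + 14 + (-1) + 28 = 60
σ = (4, 2, 3, 1): 19 + 14 + 25 + (-5) = 53
σ = (4, 3, 1, 2): 19 + 5 + (-1) + 24 = 47
σ = (4, 3, 2, 1): 19 + 5 + 7 + (-5) = 26
Optimal value attained by: σ = (1, 3, 2, 4).
Answer: det⊕(A) = 18; verdict: SINGULAR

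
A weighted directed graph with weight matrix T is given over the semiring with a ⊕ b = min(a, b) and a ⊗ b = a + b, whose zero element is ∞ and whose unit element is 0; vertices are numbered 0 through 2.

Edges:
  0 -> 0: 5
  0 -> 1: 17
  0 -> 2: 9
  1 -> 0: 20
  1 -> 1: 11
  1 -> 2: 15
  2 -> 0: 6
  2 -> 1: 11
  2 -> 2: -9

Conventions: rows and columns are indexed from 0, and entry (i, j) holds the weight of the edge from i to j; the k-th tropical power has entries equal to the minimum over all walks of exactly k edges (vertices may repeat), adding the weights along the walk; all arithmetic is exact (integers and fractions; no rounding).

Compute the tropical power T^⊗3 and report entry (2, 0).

T^⊗2:
  [10, 20, 0]
  [21, 22, 6]
  [-3, 2, -18]
T^⊗3:
  [6, 11, -9]
  [12, 17, -3]
  [-12, -7, -27]
Key observation: the optimum is the walk 2->2->2->0, with weight (-9) + (-9) + 6 = -12.
Optimal value attained by: walk 2->2->2->0.
Answer: (T^⊗3)[2][0] = -12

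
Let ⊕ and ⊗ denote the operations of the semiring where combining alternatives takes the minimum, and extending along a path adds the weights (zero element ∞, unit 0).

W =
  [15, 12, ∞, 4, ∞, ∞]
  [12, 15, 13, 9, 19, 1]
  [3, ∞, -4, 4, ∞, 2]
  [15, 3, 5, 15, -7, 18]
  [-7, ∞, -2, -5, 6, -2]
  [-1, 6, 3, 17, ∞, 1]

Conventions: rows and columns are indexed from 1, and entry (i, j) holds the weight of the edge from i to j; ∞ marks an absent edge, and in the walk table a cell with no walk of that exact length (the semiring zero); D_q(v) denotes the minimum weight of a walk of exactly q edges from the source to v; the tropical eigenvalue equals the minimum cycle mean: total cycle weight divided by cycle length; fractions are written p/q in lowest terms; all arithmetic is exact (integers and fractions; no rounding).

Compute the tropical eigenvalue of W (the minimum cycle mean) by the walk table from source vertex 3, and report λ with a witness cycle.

q=0: [∞, ∞, 0, ∞, ∞, ∞]
q=1: [3, ∞, -4, 4, ∞, 2]
q=2: [-1, 7, -8, 0, -3, -2]
q=3: [-10, 3, -12, -8, -7, -6]
q=4: [-14, -5, -16, -12, -15, -10]
q=5: [-22, -9, -20, -20, -19, -17]
q=6: [-26, -17, -24, -24, -27, -21]
Optimal cycle mean attained by: cycle 4->5->4, total (-7) + (-5), length 2.
Answer: λ = -6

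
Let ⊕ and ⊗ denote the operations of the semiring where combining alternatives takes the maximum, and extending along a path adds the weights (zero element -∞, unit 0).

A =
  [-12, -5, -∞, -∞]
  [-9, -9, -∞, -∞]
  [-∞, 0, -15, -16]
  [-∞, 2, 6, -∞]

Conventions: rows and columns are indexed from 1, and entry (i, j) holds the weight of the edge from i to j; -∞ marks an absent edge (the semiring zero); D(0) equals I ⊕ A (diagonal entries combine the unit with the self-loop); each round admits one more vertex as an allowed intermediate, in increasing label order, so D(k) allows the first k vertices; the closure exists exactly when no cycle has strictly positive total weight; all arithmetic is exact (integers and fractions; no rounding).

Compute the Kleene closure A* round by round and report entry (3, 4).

D(0):
  [0, -5, -∞, -∞]
  [-9, 0, -∞, -∞]
  [-∞, 0, 0, -16]
  [-∞, 2, 6, 0]
D(1):
  [0, -5, -∞, -∞]
  [-9, 0, -∞, -∞]
  [-∞, 0, 0, -16]
  [-∞, 2, 6, 0]
D(2):
  [0, -5, -∞, -∞]
  [-9, 0, -∞, -∞]
  [-9, 0, 0, -16]
  [-7, 2, 6, 0]
D(3):
  [0, -5, -∞, -∞]
  [-9, 0, -∞, -∞]
  [-9, 0, 0, -16]
  [-3, 6, 6, 0]
D(4):
  [0, -5, -∞, -∞]
  [-9, 0, -∞, -∞]
  [-9, 0, 0, -16]
  [-3, 6, 6, 0]
Answer: A*[3][4] = -16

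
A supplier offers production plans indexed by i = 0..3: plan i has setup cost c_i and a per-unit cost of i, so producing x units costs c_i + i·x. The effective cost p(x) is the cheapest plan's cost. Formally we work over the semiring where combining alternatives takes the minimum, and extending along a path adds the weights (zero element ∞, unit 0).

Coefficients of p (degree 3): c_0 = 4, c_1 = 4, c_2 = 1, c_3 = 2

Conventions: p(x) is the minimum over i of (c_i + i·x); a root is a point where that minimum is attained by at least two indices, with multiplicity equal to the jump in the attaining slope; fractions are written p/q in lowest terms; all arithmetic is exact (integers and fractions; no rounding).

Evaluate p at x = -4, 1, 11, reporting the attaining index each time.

p(-4) = min(4+0·(-4)=4, 4+1·(-4)=0, 1+2·(-4)=-7, 2+3·(-4)=-10) = -10 (attained by i=3)
p(1) = min(4+0·1=4, 4+1·1=5, 1+2·1=3, 2+3·1=5) = 3 (attained by i=2)
p(11) = min(4+0·11=4, 4+1·11=15, 1+2·11=23, 2+3·11=35) = 4 (attained by i=0)
Answer: p(-4) = -10; p(1) = 3; p(11) = 4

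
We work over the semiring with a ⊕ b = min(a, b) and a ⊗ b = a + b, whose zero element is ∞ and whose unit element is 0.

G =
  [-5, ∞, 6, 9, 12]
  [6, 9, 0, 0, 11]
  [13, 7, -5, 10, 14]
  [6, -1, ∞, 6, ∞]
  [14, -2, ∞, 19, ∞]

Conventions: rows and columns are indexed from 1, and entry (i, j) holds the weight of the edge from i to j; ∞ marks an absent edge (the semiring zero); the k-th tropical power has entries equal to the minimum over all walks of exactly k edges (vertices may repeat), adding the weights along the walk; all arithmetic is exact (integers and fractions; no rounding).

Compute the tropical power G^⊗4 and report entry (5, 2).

G^⊗2:
  [-10, 8, 1, 4, 7]
  [1, -1, -5, 6, 14]
  [8, 2, -10, 5, 9]
  [1, 5, -1, -1, 10]
  [4, 7, -2, -2, 9]
G^⊗3:
  [-15, 3, -4, -1, 2]
  [-4, 2, -10, -1, 9]
  [3, -3, -15, 0, 4]
  [-4, -2, -6, 5, 13]
  [-1, -3, -7, 4, 12]
G^⊗4:
  [-20, -2, -9, -6, -3]
  [-9, -3, -15, 0, 4]
  [-2, -8, -20, -5, -1]
  [-9, 1, -11, -2, 8]
  [-6, 0, -12, -3, 7]
Key observation: the optimum is the walk 5->2->3->3->2, with weight (-2) + 0 + (-5) + 7 = 0.
Optimal value attained by: walk 5->2->3->3->2.
Answer: (G^⊗4)[5][2] = 0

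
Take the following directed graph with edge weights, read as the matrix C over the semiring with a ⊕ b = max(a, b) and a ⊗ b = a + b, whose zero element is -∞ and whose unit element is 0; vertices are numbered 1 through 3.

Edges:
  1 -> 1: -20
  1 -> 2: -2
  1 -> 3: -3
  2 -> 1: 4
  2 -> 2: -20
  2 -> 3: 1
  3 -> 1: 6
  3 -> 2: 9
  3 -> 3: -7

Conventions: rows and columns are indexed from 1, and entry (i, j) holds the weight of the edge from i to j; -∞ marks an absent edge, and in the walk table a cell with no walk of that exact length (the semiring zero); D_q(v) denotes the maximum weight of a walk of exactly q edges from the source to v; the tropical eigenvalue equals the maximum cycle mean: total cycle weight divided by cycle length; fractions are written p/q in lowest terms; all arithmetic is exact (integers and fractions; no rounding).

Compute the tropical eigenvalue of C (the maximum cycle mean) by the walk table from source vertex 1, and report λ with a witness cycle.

q=0: [0, -∞, -∞]
q=1: [-20, -2, -3]
q=2: [3, 6, -1]
q=3: [10, 8, 7]
Optimal cycle mean attained by: cycle 2->3->2, total 1 + 9, length 2.
Answer: λ = 5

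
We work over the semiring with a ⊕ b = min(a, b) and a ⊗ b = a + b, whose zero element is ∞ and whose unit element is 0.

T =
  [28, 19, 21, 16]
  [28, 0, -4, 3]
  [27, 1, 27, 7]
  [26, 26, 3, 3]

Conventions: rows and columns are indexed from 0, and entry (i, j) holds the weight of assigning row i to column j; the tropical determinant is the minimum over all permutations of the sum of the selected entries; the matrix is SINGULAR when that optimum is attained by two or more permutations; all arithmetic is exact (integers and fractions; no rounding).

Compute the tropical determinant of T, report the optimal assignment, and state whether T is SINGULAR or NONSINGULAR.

σ = (0, 1, 2, 3): 28 + 0 + 27 + 3 = 58
σ = (0, 1, 3, 2): 28 + 0 + 7 + 3 = 38
σ = (0, 2, 1, 3): 28 + (-4) + 1 + 3 = 28
σ = (0, 2, 3, 1): 28 + (-4) + 7 + 26 = 57
σ = (0, 3, 1, 2): 28 + 3 + 1 + 3 = 35
σ = (0, 3, 2, 1): 28 + 3 + 27 + 26 = 84
σ = (1, 0, 2, 3): 19 + 28 + 27 + 3 = 77
σ = (1, 0, 3, 2): 19 + 28 + 7 + 3 = 57
σ = (1, 2, 0, 3): 19 + (-4) + 27 + 3 = 45
σ = (1, 2, 3, 0): 19 + (-4) + 7 + 26 = 48
σ = (1, 3, 0, 2): 19 + 3 + 27 + 3 = 52
σ = (1, 3, 2, 0): 19 + 3 + 27 + 26 = 75
σ = (2, 0, 1, 3): 21 + 28 + 1 + 3 = 53
σ = (2, 0, 3, 1): 21 + 28 + 7 + 26 = 82
σ = (2, 1, 0, 3): 21 + 0 + 27 + 3 = 51
σ = (2, 1, 3, 0): 21 + 0 + 7 + 26 = 54
σ = (2, 3, 0, 1): 21 + 3 + 27 + 26 = 77
σ = (2, 3, 1, 0): 21 + 3 + 1 + 26 = 51
σ = (3, 0, 1, 2): 16 + 28 + 1 + 3 = 48
σ = (3, 0, 2, 1): 16 + 28 + 27 + 26 = 97
σ = (3, 1, 0, 2): 16 + 0 + 27 + 3 = 46
σ = (3, 1, 2, 0): 16 + 0 + 27 + 26 = 69
σ = (3, 2, 0, 1): 16 + (-4) + 27 + 26 = 65
σ = (3, 2, 1, 0): 16 + (-4) + 1 + 26 = 39
Optimal value attained by: σ = (0, 2, 1, 3).
Answer: det⊕(T) = 28; verdict: NONSINGULAR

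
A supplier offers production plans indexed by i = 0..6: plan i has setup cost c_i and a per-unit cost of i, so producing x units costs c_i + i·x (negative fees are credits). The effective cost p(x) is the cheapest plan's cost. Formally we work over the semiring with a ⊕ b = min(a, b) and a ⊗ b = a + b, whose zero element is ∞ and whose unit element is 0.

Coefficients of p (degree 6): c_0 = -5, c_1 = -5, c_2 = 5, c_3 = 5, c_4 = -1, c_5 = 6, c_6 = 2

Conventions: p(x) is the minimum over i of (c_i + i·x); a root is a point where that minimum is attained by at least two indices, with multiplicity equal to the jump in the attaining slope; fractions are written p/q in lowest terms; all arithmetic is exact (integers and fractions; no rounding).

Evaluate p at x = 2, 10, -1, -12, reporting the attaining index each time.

p(2) = min(-5+0·2=-5, -5+1·2=-3, 5+2·2=9, 5+3·2=11, -1+4·2=7, 6+5·2=16, 2+6·2=14) = -5 (attained by i=0)
p(10) = min(-5+0·10=-5, -5+1·10=5, 5+2·10=25, 5+3·10=35, -1+4·10=39, 6+5·10=56, 2+6·10=62) = -5 (attained by i=0)
p(-1) = min(-5+0·(-1)=-5, -5+1·(-1)=-6, 5+2·(-1)=3, 5+3·(-1)=2, -1+4·(-1)=-5, 6+5·(-1)=1, 2+6·(-1)=-4) = -6 (attained by i=1)
p(-12) = min(-5+0·(-12)=-5, -5+1·(-12)=-17, 5+2·(-12)=-19, 5+3·(-12)=-31, -1+4·(-12)=-49, 6+5·(-12)=-54, 2+6·(-12)=-70) = -70 (attained by i=6)
Answer: p(2) = -5; p(10) = -5; p(-1) = -6; p(-12) = -70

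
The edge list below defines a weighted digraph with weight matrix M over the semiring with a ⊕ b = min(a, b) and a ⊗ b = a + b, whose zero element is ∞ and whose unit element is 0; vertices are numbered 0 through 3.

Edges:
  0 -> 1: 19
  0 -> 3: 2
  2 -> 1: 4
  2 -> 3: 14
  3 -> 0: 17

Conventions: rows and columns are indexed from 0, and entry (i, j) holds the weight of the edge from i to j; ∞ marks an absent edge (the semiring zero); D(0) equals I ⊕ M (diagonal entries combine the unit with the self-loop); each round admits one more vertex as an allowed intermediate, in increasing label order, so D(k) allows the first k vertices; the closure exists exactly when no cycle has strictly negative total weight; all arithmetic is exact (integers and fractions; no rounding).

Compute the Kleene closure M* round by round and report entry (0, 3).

D(0):
  [0, 19, ∞, 2]
  [∞, 0, ∞, ∞]
  [∞, 4, 0, 14]
  [17, ∞, ∞, 0]
D(1):
  [0, 19, ∞, 2]
  [∞, 0, ∞, ∞]
  [∞, 4, 0, 14]
  [17, 36, ∞, 0]
D(2):
  [0, 19, ∞, 2]
  [∞, 0, ∞, ∞]
  [∞, 4, 0, 14]
  [17, 36, ∞, 0]
D(3):
  [0, 19, ∞, 2]
  [∞, 0, ∞, ∞]
  [∞, 4, 0, 14]
  [17, 36, ∞, 0]
D(4):
  [0, 19, ∞, 2]
  [∞, 0, ∞, ∞]
  [31, 4, 0, 14]
  [17, 36, ∞, 0]
Answer: M*[0][3] = 2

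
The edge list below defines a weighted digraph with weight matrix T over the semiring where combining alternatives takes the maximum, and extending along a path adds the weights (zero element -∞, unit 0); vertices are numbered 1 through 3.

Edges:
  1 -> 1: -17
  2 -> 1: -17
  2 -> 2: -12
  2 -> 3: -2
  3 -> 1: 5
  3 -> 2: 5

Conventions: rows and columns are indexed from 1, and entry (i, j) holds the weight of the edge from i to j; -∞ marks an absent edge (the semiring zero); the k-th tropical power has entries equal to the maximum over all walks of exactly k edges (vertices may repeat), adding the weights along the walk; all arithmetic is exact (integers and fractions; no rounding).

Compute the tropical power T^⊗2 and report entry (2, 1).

T^⊗2:
  [-34, -∞, -∞]
  [3, 3, -14]
  [-12, -7, 3]
Key observation: the optimum is the walk 2->3->1, with weight (-2) + 5 = 3.
Optimal value attained by: walk 2->3->1.
Answer: (T^⊗2)[2][1] = 3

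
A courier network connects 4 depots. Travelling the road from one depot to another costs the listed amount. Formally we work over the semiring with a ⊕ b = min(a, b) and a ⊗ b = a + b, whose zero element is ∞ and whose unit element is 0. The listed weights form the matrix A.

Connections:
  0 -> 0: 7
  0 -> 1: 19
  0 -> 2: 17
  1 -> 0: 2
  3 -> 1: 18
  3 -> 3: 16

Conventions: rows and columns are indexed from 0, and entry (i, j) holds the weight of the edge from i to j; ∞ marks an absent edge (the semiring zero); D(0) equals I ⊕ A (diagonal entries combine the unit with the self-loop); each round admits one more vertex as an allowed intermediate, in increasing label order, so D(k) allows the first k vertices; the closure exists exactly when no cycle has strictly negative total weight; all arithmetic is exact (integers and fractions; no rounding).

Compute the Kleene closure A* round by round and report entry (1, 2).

D(0):
  [0, 19, 17, ∞]
  [2, 0, ∞, ∞]
  [∞, ∞, 0, ∞]
  [∞, 18, ∞, 0]
D(1):
  [0, 19, 17, ∞]
  [2, 0, 19, ∞]
  [∞, ∞, 0, ∞]
  [∞, 18, ∞, 0]
D(2):
  [0, 19, 17, ∞]
  [2, 0, 19, ∞]
  [∞, ∞, 0, ∞]
  [20, 18, 37, 0]
D(3):
  [0, 19, 17, ∞]
  [2, 0, 19, ∞]
  [∞, ∞, 0, ∞]
  [20, 18, 37, 0]
D(4):
  [0, 19, 17, ∞]
  [2, 0, 19, ∞]
  [∞, ∞, 0, ∞]
  [20, 18, 37, 0]
Answer: A*[1][2] = 19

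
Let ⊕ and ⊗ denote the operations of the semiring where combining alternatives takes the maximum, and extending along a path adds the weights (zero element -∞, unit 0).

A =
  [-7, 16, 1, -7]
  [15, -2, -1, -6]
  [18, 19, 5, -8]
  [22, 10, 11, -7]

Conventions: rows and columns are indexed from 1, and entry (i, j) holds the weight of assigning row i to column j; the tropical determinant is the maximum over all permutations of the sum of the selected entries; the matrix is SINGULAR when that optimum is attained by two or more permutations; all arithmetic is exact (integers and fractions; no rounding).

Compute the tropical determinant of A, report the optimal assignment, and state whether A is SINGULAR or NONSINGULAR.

σ = (1, 2, 3, 4): (-7) + (-2) + 5 + (-7) = -11
σ = (1, 2, 4, 3): (-7) + (-2) + (-8) + 11 = -6
σ = (1, 3, 2, 4): (-7) + (-1) + 19 + (-7) = 4
σ = (1, 3, 4, 2): (-7) + (-1) + (-8) + 10 = -6
σ = (1, 4, 2, 3): (-7) + (-6) + 19 + 11 = 17
σ = (1, 4, 3, 2): (-7) + (-6) + 5 + 10 = 2
σ = (2, 1, 3, 4): 16 + 15 + 5 + (-7) = 29
σ = (2, 1, 4, 3): 16 + 15 + (-8) + 11 = 34
σ = (2, 3, 1, 4): 16 + (-1) + 18 + (-7) = 26
σ = (2, 3, 4, 1): 16 + (-1) + (-8) + 22 = 29
σ = (2, 4, 1, 3): 16 + (-6) + 18 + 11 = 39
σ = (2, 4, 3, 1): 16 + (-6) + 5 + 22 = 37
σ = (3, 1, 2, 4): 1 + 15 + 19 + (-7) = 28
σ = (3, 1, 4, 2): 1 + 15 + (-8) + 10 = 18
σ = (3, 2, 1, 4): 1 + (-2) + 18 + (-7) = 10
σ = (3, 2, 4, 1): 1 + (-2) + (-8) + 22 = 13
σ = (3, 4, 1, 2): 1 + (-6) + 18 + 10 = 23
σ = (3, 4, 2, 1): 1 + (-6) + 19 + 22 = 36
σ = (4, 1, 2, 3): (-7) + 15 + 19 + 11 = 38
σ = (4, 1, 3, 2): (-7) + 15 + 5 + 10 = 23
σ = (4, 2, 1, 3): (-7) + (-2) + 18 + 11 = 20
σ = (4, 2, 3, 1): (-7) + (-2) + 5 + 22 = 18
σ = (4, 3, 1, 2): (-7) + (-1) + 18 + 10 = 20
σ = (4, 3, 2, 1): (-7) + (-1) + 19 + 22 = 33
Optimal value attained by: σ = (2, 4, 1, 3).
Answer: det⊕(A) = 39; verdict: NONSINGULAR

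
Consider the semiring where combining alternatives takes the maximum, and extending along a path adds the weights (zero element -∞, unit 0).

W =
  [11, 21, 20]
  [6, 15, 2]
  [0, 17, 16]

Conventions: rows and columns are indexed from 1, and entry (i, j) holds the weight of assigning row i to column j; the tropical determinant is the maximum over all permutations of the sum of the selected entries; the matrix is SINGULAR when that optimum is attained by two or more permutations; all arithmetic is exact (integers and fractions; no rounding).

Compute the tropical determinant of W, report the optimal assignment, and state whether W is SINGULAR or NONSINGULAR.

σ = (1, 2, 3): 11 + 15 + 16 = 42
σ = (1, 3, 2): 11 + 2 + 17 = 30
σ = (2, 1, 3): 21 + 6 + 16 = 43
σ = (2, 3, 1): 21 + 2 + 0 = 23
σ = (3, 1, 2): 20 + 6 + 17 = 43
σ = (3, 2, 1): 20 + 15 + 0 = 35
Optimal value attained by: σ = (2, 1, 3).
Answer: det⊕(W) = 43; verdict: SINGULAR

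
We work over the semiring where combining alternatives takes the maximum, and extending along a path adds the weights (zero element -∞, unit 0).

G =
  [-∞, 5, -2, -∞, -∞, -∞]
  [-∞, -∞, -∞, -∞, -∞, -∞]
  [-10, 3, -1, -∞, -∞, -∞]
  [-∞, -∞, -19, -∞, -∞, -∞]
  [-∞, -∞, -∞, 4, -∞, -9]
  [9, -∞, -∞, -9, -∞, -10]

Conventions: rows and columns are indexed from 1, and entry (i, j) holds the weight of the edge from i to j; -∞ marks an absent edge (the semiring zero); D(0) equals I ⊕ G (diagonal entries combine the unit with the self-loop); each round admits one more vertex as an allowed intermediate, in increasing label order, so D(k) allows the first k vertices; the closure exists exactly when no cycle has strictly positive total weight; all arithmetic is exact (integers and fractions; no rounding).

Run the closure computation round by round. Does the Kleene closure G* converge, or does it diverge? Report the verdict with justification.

D(0):
  [0, 5, -2, -∞, -∞, -∞]
  [-∞, 0, -∞, -∞, -∞, -∞]
  [-10, 3, 0, -∞, -∞, -∞]
  [-∞, -∞, -19, 0, -∞, -∞]
  [-∞, -∞, -∞, 4, 0, -9]
  [9, -∞, -∞, -9, -∞, 0]
D(1):
  [0, 5, -2, -∞, -∞, -∞]
  [-∞, 0, -∞, -∞, -∞, -∞]
  [-10, 3, 0, -∞, -∞, -∞]
  [-∞, -∞, -19, 0, -∞, -∞]
  [-∞, -∞, -∞, 4, 0, -9]
  [9, 14, 7, -9, -∞, 0]
D(2):
  [0, 5, -2, -∞, -∞, -∞]
  [-∞, 0, -∞, -∞, -∞, -∞]
  [-10, 3, 0, -∞, -∞, -∞]
  [-∞, -∞, -19, 0, -∞, -∞]
  [-∞, -∞, -∞, 4, 0, -9]
  [9, 14, 7, -9, -∞, 0]
D(3):
  [0, 5, -2, -∞, -∞, -∞]
  [-∞, 0, -∞, -∞, -∞, -∞]
  [-10, 3, 0, -∞, -∞, -∞]
  [-29, -16, -19, 0, -∞, -∞]
  [-∞, -∞, -∞, 4, 0, -9]
  [9, 14, 7, -9, -∞, 0]
D(4):
  [0, 5, -2, -∞, -∞, -∞]
  [-∞, 0, -∞, -∞, -∞, -∞]
  [-10, 3, 0, -∞, -∞, -∞]
  [-29, -16, -19, 0, -∞, -∞]
  [-25, -12, -15, 4, 0, -9]
  [9, 14, 7, -9, -∞, 0]
D(5):
  [0, 5, -2, -∞, -∞, -∞]
  [-∞, 0, -∞, -∞, -∞, -∞]
  [-10, 3, 0, -∞, -∞, -∞]
  [-29, -16, -19, 0, -∞, -∞]
  [-25, -12, -15, 4, 0, -9]
  [9, 14, 7, -9, -∞, 0]
D(6):
  [0, 5, -2, -∞, -∞, -∞]
  [-∞, 0, -∞, -∞, -∞, -∞]
  [-10, 3, 0, -∞, -∞, -∞]
  [-29, -16, -19, 0, -∞, -∞]
  [0, 5, -2, 4, 0, -9]
  [9, 14, 7, -9, -∞, 0]
Key observation: every diagonal entry stays at the unit through all rounds, so no improving cycle exists.
Answer: CONVERGES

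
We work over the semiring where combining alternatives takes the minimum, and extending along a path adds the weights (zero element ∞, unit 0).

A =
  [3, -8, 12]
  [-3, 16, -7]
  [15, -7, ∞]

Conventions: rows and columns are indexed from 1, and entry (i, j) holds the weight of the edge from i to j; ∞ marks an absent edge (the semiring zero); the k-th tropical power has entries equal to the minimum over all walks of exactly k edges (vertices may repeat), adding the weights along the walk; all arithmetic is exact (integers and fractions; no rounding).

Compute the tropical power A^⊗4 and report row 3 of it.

A^⊗2:
  [-11, -5, -15]
  [0, -14, 9]
  [-10, 7, -14]
A^⊗3:
  [-8, -22, -12]
  [-17, -8, -21]
  [-7, -21, 0]
A^⊗4:
  [-25, -19, -29]
  [-14, -28, -15]
  [-24, -15, -28]
Answer: row 3 of A^⊗4 = [-24, -15, -28]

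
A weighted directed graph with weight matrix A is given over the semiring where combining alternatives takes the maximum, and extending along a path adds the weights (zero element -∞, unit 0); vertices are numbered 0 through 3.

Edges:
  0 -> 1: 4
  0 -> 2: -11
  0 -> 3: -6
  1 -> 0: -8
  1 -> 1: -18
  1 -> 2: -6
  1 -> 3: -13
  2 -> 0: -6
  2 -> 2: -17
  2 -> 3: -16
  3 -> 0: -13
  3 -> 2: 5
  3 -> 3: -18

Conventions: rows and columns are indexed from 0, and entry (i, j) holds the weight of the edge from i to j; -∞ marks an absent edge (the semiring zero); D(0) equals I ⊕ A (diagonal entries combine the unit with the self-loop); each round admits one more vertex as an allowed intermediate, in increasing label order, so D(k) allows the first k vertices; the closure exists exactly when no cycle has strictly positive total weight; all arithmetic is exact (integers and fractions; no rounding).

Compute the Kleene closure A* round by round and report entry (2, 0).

D(0):
  [0, 4, -11, -6]
  [-8, 0, -6, -13]
  [-6, -∞, 0, -16]
  [-13, -∞, 5, 0]
D(1):
  [0, 4, -11, -6]
  [-8, 0, -6, -13]
  [-6, -2, 0, -12]
  [-13, -9, 5, 0]
D(2):
  [0, 4, -2, -6]
  [-8, 0, -6, -13]
  [-6, -2, 0, -12]
  [-13, -9, 5, 0]
D(3):
  [0, 4, -2, -6]
  [-8, 0, -6, -13]
  [-6, -2, 0, -12]
  [-1, 3, 5, 0]
D(4):
  [0, 4, -1, -6]
  [-8, 0, -6, -13]
  [-6, -2, 0, -12]
  [-1, 3, 5, 0]
Answer: A*[2][0] = -6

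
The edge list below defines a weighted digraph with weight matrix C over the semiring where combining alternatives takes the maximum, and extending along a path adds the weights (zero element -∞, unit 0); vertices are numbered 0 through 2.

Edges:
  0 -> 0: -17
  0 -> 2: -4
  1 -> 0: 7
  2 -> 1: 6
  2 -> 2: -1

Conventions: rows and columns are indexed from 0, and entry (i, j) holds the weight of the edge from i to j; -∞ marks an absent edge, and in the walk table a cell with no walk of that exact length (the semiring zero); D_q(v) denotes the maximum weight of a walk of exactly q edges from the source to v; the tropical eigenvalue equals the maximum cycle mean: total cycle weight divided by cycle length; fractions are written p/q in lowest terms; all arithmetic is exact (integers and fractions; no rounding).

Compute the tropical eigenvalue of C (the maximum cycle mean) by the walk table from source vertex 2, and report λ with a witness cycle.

q=0: [-∞, -∞, 0]
q=1: [-∞, 6, -1]
q=2: [13, 5, -2]
q=3: [12, 4, 9]
Optimal cycle mean attained by: cycle 0->2->1->0, total (-4) + 6 + 7, length 3.
Answer: λ = 3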